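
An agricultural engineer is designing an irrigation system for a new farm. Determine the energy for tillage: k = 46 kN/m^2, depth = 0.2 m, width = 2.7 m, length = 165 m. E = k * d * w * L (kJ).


E = k * d * w * L
  = 46 * 0.2 * 2.7 * 165
  = 4098.60 kJ


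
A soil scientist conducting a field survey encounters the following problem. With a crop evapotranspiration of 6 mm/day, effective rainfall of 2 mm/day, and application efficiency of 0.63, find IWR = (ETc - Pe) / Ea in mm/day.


IWR = (ETc - Pe) / Ea
    = (6 - 2) / 0.63
    = 4 / 0.63
    = 6.35 mm/day


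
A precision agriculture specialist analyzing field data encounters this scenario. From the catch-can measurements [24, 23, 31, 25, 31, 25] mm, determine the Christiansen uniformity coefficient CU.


xbar = 159 / 6 = 26.500
sum|xi - xbar| = 18
CU = 100 * (1 - 18 / (6 * 26.500))
   = 100 * (1 - 0.1132)
   = 88.68%


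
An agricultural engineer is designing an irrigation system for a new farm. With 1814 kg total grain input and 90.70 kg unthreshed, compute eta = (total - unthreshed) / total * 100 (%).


eta = (total - unthreshed) / total * 100
    = (1814 - 90.70) / 1814 * 100
    = 1723.30 / 1814 * 100
    = 95%


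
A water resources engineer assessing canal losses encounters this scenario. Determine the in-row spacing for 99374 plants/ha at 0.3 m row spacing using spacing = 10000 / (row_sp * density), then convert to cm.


spacing = 10000 / (row_sp * density)
        = 10000 / (0.3 * 99374)
        = 10000 / 29812.20
        = 0.33543 m = 33.54 cm


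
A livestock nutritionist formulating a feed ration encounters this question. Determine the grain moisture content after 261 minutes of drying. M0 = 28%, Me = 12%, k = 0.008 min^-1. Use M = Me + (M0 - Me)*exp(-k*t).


M = Me + (M0 - Me) * e^(-k*t)
  = 12 + (28 - 12) * e^(-0.008*261)
  = 12 + 16 * e^(-2.088)
  = 12 + 16 * 0.12393
  = 12 + 1.9830
  = 13.98%


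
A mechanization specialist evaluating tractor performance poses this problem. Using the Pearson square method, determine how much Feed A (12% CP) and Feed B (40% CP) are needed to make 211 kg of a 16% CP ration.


parts_A = CP_b - target = 40 - 16 = 24
parts_B = target - CP_a = 16 - 12 = 4
total_parts = 24 + 4 = 28
Feed A = 211 * 24 / 28 = 180.86 kg
Feed B = 211 * 4 / 28 = 30.14 kg

180.86 kg


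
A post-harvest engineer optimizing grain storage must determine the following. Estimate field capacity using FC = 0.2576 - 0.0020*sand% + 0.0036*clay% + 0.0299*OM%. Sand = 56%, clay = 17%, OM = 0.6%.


FC = 0.2576 - 0.0020*56 + 0.0036*17 + 0.0299*0.6
   = 0.2576 - 0.1120 + 0.0612 + 0.0179
   = 0.2247


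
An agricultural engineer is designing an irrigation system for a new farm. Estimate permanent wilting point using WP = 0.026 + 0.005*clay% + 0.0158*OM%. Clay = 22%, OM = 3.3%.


WP = 0.026 + 0.005*22 + 0.0158*3.3
   = 0.026 + 0.1100 + 0.0521
   = 0.1881


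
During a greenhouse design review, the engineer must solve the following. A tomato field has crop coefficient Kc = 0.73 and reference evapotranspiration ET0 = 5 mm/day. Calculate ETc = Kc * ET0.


ETc = Kc * ET0
    = 0.73 * 5
    = 3.65 mm/day


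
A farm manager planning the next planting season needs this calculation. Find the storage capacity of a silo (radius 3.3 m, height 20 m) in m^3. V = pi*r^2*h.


V = pi * r^2 * h
  = pi * 3.3^2 * 20
  = pi * 10.89 * 20
  = 684.24 m^3


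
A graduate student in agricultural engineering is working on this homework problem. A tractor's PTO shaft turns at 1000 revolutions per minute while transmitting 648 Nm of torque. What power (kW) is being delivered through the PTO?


P = 2*pi*n*T / 60000
  = 2*pi * 1000 * 648 / 60000
  = 4071504.08 / 60000
  = 67.86 kW


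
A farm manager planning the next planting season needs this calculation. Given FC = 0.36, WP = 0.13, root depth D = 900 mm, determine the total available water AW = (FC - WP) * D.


AW = (FC - WP) * D
   = (0.36 - 0.13) * 900
   = 0.23 * 900
   = 207 mm


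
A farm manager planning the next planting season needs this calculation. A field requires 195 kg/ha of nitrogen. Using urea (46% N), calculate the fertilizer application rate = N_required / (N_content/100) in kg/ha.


Rate = N_required / (N_content / 100)
     = 195 / (46 / 100)
     = 195 / 0.46
     = 423.91 kg/ha


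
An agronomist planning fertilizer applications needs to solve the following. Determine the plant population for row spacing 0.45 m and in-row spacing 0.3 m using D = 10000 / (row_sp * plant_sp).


D = 10000 / (row_sp * plant_sp)
  = 10000 / (0.45 * 0.3)
  = 10000 / 0.1350
  = 74074.07 plants/ha


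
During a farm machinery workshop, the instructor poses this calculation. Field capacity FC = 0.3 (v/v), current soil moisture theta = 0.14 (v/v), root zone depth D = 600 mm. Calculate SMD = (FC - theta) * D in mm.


SMD = (FC - theta) * D
    = (0.3 - 0.14) * 600
    = 0.160 * 600
    = 96 mm


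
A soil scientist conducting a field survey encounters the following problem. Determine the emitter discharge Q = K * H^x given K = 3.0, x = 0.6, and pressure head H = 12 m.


Q = K * H^x
  = 3.0 * 12^0.6
  = 3.0 * 4.4413
  = 13.32 L/h


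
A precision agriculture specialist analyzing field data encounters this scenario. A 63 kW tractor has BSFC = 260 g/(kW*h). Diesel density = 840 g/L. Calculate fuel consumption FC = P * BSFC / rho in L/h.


FC = P * BSFC / rho_fuel
   = 63 * 260 / 840
   = 16380 / 840
   = 19.50 L/h


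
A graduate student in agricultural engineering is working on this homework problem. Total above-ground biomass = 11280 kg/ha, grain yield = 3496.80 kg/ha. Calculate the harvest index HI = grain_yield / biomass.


HI = grain_yield / biomass
   = 3496.80 / 11280
   = 0.31


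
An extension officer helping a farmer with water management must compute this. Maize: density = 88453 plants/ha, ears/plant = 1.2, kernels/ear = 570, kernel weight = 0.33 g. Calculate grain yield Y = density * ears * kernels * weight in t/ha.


Y = density * ears * kernels * kw
  = 88453 * 1.2 * 570 * 0.33 g/ha
  = 19965611.16 g/ha
  = 19965.61 kg/ha = 19.97 t/ha


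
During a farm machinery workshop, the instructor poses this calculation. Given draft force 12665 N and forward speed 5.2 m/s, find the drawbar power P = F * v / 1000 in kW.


P = F * v / 1000
  = 12665 * 5.2 / 1000
  = 65858 / 1000
  = 65.86 kW


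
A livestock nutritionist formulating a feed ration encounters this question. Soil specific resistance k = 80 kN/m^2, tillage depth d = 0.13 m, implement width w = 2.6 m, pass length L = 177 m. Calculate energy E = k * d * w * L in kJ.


E = k * d * w * L
  = 80 * 0.13 * 2.6 * 177
  = 4786.08 kJ


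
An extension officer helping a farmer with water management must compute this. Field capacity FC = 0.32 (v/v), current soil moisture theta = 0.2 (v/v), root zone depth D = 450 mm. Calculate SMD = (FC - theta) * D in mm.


SMD = (FC - theta) * D
    = (0.32 - 0.2) * 450
    = 0.120 * 450
    = 54 mm


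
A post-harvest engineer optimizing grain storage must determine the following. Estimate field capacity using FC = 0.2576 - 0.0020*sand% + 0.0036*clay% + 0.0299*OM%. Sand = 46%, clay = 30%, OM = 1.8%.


FC = 0.2576 - 0.0020*46 + 0.0036*30 + 0.0299*1.8
   = 0.2576 - 0.0920 + 0.1080 + 0.0538
   = 0.3274


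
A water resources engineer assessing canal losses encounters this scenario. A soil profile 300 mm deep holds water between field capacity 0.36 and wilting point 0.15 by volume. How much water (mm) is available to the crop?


AW = (FC - WP) * D
   = (0.36 - 0.15) * 300
   = 0.21 * 300
   = 63 mm


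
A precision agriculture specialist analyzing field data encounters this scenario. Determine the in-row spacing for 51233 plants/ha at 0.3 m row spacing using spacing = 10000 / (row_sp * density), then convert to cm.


spacing = 10000 / (row_sp * density)
        = 10000 / (0.3 * 51233)
        = 10000 / 15369.90
        = 0.65062 m = 65.06 cm


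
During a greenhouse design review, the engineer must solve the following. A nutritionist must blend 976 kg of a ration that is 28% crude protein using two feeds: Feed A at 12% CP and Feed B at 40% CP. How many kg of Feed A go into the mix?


parts_A = CP_b - target = 40 - 28 = 12
parts_B = target - CP_a = 28 - 12 = 16
total_parts = 12 + 16 = 28
Feed A = 976 * 12 / 28 = 418.29 kg
Feed B = 976 * 16 / 28 = 557.71 kg

418.29 kg


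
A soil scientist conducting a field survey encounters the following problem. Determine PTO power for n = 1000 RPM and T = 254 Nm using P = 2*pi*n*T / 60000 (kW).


P = 2*pi*n*T / 60000
  = 2*pi * 1000 * 254 / 60000
  = 1595929.07 / 60000
  = 26.60 kW


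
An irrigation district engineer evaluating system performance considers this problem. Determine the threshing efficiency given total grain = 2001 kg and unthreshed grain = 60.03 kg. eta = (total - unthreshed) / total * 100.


eta = (total - unthreshed) / total * 100
    = (2001 - 60.03) / 2001 * 100
    = 1940.97 / 2001 * 100
    = 97%


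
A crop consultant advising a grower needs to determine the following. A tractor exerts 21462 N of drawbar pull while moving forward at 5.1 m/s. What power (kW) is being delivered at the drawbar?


P = F * v / 1000
  = 21462 * 5.1 / 1000
  = 109456.20 / 1000
  = 109.46 kW


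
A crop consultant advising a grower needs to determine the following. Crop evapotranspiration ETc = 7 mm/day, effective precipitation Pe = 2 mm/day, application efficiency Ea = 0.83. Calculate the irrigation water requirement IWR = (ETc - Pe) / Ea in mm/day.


IWR = (ETc - Pe) / Ea
    = (7 - 2) / 0.83
    = 5 / 0.83
    = 6.02 mm/day


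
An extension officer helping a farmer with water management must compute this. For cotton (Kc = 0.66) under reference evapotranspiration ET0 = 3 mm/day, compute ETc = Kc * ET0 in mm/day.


ETc = Kc * ET0
    = 0.66 * 3
    = 1.98 mm/day


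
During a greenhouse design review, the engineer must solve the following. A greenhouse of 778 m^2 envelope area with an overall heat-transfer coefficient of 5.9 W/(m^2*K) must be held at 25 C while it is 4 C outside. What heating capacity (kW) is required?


dT = 25 - (4) = 21 K
Q = U * A * dT
  = 5.9 * 778 * 21
  = 96394.20 W = 96.39 kW


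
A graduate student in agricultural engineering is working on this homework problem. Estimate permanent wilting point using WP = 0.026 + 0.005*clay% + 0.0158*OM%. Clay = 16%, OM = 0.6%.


WP = 0.026 + 0.005*16 + 0.0158*0.6
   = 0.026 + 0.0800 + 0.0095
   = 0.1155


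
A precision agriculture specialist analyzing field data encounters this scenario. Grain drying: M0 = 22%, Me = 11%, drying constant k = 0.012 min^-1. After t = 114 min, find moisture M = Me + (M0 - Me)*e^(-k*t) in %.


M = Me + (M0 - Me) * e^(-k*t)
  = 11 + (22 - 11) * e^(-0.012*114)
  = 11 + 11 * e^(-1.368)
  = 11 + 11 * 0.25462
  = 11 + 2.8008
  = 13.80%


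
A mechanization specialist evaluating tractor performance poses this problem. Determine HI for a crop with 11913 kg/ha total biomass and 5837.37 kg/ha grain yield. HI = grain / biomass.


HI = grain_yield / biomass
   = 5837.37 / 11913
   = 0.49


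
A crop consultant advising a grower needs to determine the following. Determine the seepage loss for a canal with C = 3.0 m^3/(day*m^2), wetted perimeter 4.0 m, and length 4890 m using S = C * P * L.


S = C * P * L
  = 3.0 * 4.0 * 4890
  = 58680 m^3/day


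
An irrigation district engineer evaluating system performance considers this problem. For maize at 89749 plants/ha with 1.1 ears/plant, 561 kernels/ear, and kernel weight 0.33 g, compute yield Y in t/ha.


Y = density * ears * kernels * kw
  = 89749 * 1.1 * 561 * 0.33 g/ha
  = 18276755.61 g/ha
  = 18276.76 kg/ha = 18.28 t/ha


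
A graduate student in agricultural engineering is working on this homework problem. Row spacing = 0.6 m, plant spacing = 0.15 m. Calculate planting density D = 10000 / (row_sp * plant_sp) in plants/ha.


D = 10000 / (row_sp * plant_sp)
  = 10000 / (0.6 * 0.15)
  = 10000 / 0.0900
  = 111111.11 plants/ha


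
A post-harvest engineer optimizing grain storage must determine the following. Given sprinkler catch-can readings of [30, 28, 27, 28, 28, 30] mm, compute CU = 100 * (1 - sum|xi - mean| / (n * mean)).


xbar = 171 / 6 = 28.500
sum|xi - xbar| = 6
CU = 100 * (1 - 6 / (6 * 28.500))
   = 100 * (1 - 0.0351)
   = 96.49%


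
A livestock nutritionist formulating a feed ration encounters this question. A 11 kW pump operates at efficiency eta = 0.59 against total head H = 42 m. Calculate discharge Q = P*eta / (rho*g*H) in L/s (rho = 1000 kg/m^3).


Q = (P * 1000 * eta) / (rho * g * H)
  = (11 * 1000 * 0.59) / (1000 * 9.81 * 42)
  = 6490 / 412020
  = 0.01575 m^3/s = 15.75 L/s


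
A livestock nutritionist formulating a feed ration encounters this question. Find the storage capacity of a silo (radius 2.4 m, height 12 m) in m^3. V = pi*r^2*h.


V = pi * r^2 * h
  = pi * 2.4^2 * 12
  = pi * 5.76 * 12
  = 217.15 m^3


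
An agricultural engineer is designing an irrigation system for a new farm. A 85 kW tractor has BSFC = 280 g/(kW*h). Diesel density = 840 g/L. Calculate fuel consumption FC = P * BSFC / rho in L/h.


FC = P * BSFC / rho_fuel
   = 85 * 280 / 840
   = 23800 / 840
   = 28.33 L/h


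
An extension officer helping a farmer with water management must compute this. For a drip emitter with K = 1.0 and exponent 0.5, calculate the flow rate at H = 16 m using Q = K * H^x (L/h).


Q = K * H^x
  = 1.0 * 16^0.5
  = 1.0 * 4
  = 4 L/h


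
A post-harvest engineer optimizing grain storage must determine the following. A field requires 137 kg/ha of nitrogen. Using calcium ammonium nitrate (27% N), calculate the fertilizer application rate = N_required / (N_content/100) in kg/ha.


Rate = N_required / (N_content / 100)
     = 137 / (27 / 100)
     = 137 / 0.27
     = 507.41 kg/ha


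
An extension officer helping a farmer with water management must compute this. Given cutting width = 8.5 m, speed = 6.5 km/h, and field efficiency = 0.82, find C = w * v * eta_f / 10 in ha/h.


C = w * v * eta_f / 10
  = 8.5 * 6.5 * 0.82 / 10
  = 45.31 / 10
  = 4.53 ha/h


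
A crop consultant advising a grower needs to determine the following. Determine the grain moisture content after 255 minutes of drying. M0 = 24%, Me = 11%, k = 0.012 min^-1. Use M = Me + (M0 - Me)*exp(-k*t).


M = Me + (M0 - Me) * e^(-k*t)
  = 11 + (24 - 11) * e^(-0.012*255)
  = 11 + 13 * e^(-3.060)
  = 11 + 13 * 0.04689
  = 11 + 0.6095
  = 11.61%


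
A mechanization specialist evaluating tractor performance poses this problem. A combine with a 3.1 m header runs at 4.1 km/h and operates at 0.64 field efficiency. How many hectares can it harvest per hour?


C = w * v * eta_f / 10
  = 3.1 * 4.1 * 0.64 / 10
  = 8.13 / 10
  = 0.81 ha/h


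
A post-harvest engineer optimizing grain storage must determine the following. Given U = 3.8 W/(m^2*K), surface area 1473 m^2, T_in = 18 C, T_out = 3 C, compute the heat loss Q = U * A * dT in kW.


dT = 18 - (3) = 15 K
Q = U * A * dT
  = 3.8 * 1473 * 15
  = 83961 W = 83.96 kW


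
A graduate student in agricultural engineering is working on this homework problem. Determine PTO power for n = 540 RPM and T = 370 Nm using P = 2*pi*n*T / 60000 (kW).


P = 2*pi*n*T / 60000
  = 2*pi * 540 * 370 / 60000
  = 1255380.42 / 60000
  = 20.92 kW


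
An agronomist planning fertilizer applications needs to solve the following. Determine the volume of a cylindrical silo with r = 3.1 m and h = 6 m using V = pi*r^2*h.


V = pi * r^2 * h
  = pi * 3.1^2 * 6
  = pi * 9.61 * 6
  = 181.14 m^3


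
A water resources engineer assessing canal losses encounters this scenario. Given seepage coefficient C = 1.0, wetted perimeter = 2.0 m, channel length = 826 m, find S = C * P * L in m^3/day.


S = C * P * L
  = 1.0 * 2.0 * 826
  = 1652 m^3/day


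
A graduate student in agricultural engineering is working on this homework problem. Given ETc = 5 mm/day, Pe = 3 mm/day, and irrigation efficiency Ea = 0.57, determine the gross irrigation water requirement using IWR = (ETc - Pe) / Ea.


IWR = (ETc - Pe) / Ea
    = (5 - 3) / 0.57
    = 2 / 0.57
    = 3.51 mm/day


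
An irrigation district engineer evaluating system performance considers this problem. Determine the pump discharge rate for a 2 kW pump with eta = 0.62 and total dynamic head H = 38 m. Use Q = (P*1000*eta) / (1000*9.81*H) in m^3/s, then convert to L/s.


Q = (P * 1000 * eta) / (rho * g * H)
  = (2 * 1000 * 0.62) / (1000 * 9.81 * 38)
  = 1240 / 372780
  = 0.00333 m^3/s = 3.33 L/s


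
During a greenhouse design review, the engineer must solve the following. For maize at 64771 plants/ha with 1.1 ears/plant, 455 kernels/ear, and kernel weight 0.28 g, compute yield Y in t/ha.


Y = density * ears * kernels * kw
  = 64771 * 1.1 * 455 * 0.28 g/ha
  = 9077007.94 g/ha
  = 9077.01 kg/ha = 9.08 t/ha


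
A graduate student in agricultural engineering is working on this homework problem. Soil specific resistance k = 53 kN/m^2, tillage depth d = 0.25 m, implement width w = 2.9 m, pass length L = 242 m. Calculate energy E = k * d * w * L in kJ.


E = k * d * w * L
  = 53 * 0.25 * 2.9 * 242
  = 9298.85 kJ


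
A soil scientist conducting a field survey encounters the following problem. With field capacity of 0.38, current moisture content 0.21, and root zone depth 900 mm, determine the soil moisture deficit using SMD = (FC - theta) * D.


SMD = (FC - theta) * D
    = (0.38 - 0.21) * 900
    = 0.170 * 900
    = 153 mm


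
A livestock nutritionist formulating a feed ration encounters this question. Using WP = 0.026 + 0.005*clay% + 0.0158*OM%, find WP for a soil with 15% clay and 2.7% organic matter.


WP = 0.026 + 0.005*15 + 0.0158*2.7
   = 0.026 + 0.0750 + 0.0427
   = 0.1437


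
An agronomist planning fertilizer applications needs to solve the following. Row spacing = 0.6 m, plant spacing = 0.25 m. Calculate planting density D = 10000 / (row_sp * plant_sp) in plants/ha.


D = 10000 / (row_sp * plant_sp)
  = 10000 / (0.6 * 0.25)
  = 10000 / 0.1500
  = 66666.67 plants/ha


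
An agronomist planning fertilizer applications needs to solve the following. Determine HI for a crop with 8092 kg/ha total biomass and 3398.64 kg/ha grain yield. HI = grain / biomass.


HI = grain_yield / biomass
   = 3398.64 / 8092
   = 0.42


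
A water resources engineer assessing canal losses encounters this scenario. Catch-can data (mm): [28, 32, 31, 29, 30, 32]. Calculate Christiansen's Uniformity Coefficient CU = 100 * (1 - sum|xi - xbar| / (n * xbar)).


xbar = 182 / 6 = 30.333
sum|xi - xbar| = 8
CU = 100 * (1 - 8 / (6 * 30.333))
   = 100 * (1 - 0.0440)
   = 95.60%


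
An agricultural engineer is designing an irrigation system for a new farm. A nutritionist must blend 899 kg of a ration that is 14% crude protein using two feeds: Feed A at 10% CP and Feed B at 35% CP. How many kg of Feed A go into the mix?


parts_A = CP_b - target = 35 - 14 = 21
parts_B = target - CP_a = 14 - 10 = 4
total_parts = 21 + 4 = 25
Feed A = 899 * 21 / 25 = 755.16 kg
Feed B = 899 * 4 / 25 = 143.84 kg

755.16 kg


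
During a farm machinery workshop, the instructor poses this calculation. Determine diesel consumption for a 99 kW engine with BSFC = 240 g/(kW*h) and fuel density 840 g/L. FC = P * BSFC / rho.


FC = P * BSFC / rho_fuel
   = 99 * 240 / 840
   = 23760 / 840
   = 28.29 L/h


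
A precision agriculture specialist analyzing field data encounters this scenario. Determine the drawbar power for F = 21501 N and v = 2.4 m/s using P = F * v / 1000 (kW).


P = F * v / 1000
  = 21501 * 2.4 / 1000
  = 51602.40 / 1000
  = 51.60 kW


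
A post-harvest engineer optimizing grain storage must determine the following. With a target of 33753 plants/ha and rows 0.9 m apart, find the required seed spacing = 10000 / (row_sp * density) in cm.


spacing = 10000 / (row_sp * density)
        = 10000 / (0.9 * 33753)
        = 10000 / 30377.70
        = 0.32919 m = 32.92 cm


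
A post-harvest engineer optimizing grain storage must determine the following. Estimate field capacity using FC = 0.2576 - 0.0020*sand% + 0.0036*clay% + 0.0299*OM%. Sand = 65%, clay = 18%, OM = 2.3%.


FC = 0.2576 - 0.0020*65 + 0.0036*18 + 0.0299*2.3
   = 0.2576 - 0.1300 + 0.0648 + 0.0688
   = 0.2612


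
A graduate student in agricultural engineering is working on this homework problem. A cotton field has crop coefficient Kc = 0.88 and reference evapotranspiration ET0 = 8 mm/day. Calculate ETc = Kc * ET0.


ETc = Kc * ET0
    = 0.88 * 8
    = 7.04 mm/day


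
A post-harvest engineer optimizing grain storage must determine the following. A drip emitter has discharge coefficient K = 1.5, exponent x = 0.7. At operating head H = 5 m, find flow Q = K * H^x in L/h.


Q = K * H^x
  = 1.5 * 5^0.7
  = 1.5 * 3.0852
  = 4.63 L/h


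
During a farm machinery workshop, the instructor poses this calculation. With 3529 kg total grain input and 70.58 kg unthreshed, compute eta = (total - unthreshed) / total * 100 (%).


eta = (total - unthreshed) / total * 100
    = (3529 - 70.58) / 3529 * 100
    = 3458.42 / 3529 * 100
    = 98%


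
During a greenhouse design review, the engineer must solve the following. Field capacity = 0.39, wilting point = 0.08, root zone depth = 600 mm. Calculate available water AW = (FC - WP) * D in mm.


AW = (FC - WP) * D
   = (0.39 - 0.08) * 600
   = 0.31 * 600
   = 186 mm


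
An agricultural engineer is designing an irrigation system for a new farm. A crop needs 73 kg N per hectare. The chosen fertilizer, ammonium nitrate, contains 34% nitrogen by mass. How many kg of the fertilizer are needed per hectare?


Rate = N_required / (N_content / 100)
     = 73 / (34 / 100)
     = 73 / 0.34
     = 214.71 kg/ha


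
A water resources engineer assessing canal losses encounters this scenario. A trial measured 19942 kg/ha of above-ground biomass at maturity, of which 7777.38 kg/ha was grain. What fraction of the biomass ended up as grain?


HI = grain_yield / biomass
   = 7777.38 / 19942
   = 0.39


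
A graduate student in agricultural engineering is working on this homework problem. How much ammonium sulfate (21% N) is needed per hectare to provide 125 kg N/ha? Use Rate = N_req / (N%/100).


Rate = N_required / (N_content / 100)
     = 125 / (21 / 100)
     = 125 / 0.21
     = 595.24 kg/ha


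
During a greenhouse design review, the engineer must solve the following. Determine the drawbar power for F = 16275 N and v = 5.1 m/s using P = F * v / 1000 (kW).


P = F * v / 1000
  = 16275 * 5.1 / 1000
  = 83002.50 / 1000
  = 83.00 kW


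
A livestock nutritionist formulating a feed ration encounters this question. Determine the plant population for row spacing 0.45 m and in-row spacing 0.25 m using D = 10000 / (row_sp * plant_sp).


D = 10000 / (row_sp * plant_sp)
  = 10000 / (0.45 * 0.25)
  = 10000 / 0.1125
  = 88888.89 plants/ha


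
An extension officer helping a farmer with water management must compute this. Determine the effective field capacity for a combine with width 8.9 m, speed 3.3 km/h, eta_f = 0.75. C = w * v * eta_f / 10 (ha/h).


C = w * v * eta_f / 10
  = 8.9 * 3.3 * 0.75 / 10
  = 22.03 / 10
  = 2.20 ha/h


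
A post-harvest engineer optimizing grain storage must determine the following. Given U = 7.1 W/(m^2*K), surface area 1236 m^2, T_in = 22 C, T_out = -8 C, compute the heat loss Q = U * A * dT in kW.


dT = 22 - (-8) = 30 K
Q = U * A * dT
  = 7.1 * 1236 * 30
  = 263268 W = 263.27 kW


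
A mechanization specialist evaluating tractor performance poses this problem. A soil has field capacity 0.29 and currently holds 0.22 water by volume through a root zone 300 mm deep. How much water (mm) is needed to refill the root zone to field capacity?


SMD = (FC - theta) * D
    = (0.29 - 0.22) * 300
    = 0.070 * 300
    = 21 mm


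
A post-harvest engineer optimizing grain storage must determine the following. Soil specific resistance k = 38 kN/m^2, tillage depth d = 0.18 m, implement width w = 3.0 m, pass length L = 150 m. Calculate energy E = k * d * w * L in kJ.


E = k * d * w * L
  = 38 * 0.18 * 3.0 * 150
  = 3078 kJ


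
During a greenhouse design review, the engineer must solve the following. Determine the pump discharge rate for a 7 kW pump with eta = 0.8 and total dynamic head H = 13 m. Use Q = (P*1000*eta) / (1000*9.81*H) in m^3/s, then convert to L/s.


Q = (P * 1000 * eta) / (rho * g * H)
  = (7 * 1000 * 0.8) / (1000 * 9.81 * 13)
  = 5600 / 127530
  = 0.04391 m^3/s = 43.91 L/s


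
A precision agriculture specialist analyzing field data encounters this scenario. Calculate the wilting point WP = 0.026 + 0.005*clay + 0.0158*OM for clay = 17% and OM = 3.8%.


WP = 0.026 + 0.005*17 + 0.0158*3.8
   = 0.026 + 0.0850 + 0.0600
   = 0.1710


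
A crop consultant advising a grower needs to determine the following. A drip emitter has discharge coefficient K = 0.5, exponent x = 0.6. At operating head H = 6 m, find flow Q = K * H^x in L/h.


Q = K * H^x
  = 0.5 * 6^0.6
  = 0.5 * 2.9302
  = 1.47 L/h


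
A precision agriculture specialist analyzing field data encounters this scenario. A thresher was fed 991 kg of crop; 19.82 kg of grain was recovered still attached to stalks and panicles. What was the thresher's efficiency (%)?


eta = (total - unthreshed) / total * 100
    = (991 - 19.82) / 991 * 100
    = 971.18 / 991 * 100
    = 98%


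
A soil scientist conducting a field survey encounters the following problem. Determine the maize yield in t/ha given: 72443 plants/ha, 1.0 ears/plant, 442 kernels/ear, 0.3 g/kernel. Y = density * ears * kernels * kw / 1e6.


Y = density * ears * kernels * kw
  = 72443 * 1.0 * 442 * 0.3 g/ha
  = 9605941.80 g/ha
  = 9605.94 kg/ha = 9.61 t/ha


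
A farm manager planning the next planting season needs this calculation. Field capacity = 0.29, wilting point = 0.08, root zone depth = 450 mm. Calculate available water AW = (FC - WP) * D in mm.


AW = (FC - WP) * D
   = (0.29 - 0.08) * 450
   = 0.21 * 450
   = 94.50 mm


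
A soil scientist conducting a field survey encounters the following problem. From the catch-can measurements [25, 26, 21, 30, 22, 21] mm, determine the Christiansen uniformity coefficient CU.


xbar = 145 / 6 = 24.167
sum|xi - xbar| = 17
CU = 100 * (1 - 17 / (6 * 24.167))
   = 100 * (1 - 0.1172)
   = 88.28%


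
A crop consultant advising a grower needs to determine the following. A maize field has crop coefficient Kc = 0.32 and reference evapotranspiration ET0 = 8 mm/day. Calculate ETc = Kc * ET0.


ETc = Kc * ET0
    = 0.32 * 8
    = 2.56 mm/day


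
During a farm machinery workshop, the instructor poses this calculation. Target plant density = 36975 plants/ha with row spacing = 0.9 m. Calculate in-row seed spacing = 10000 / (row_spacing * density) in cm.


spacing = 10000 / (row_sp * density)
        = 10000 / (0.9 * 36975)
        = 10000 / 33277.50
        = 0.30050 m = 30.05 cm


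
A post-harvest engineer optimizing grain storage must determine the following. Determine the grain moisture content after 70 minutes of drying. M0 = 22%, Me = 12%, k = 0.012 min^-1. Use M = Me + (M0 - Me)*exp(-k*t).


M = Me + (M0 - Me) * e^(-k*t)
  = 12 + (22 - 12) * e^(-0.012*70)
  = 12 + 10 * e^(-0.840)
  = 12 + 10 * 0.43171
  = 12 + 4.3171
  = 16.32%


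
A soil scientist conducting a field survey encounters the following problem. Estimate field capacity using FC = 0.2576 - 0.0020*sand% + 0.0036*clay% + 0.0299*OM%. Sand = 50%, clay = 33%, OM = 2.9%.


FC = 0.2576 - 0.0020*50 + 0.0036*33 + 0.0299*2.9
   = 0.2576 - 0.1000 + 0.1188 + 0.0867
   = 0.3631


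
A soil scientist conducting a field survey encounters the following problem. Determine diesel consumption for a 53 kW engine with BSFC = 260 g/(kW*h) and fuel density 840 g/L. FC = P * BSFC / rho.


FC = P * BSFC / rho_fuel
   = 53 * 260 / 840
   = 13780 / 840
   = 16.40 L/h


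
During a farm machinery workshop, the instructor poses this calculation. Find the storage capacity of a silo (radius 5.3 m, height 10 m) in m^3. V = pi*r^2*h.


V = pi * r^2 * h
  = pi * 5.3^2 * 10
  = pi * 28.09 * 10
  = 882.47 m^3


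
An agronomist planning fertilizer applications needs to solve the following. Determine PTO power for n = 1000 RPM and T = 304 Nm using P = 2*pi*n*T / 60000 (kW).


P = 2*pi*n*T / 60000
  = 2*pi * 1000 * 304 / 60000
  = 1910088.33 / 60000
  = 31.83 kW


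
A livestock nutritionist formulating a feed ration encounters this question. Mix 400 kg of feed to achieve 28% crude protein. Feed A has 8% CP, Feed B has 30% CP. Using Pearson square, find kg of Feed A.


parts_A = CP_b - target = 30 - 28 = 2
parts_B = target - CP_a = 28 - 8 = 20
total_parts = 2 + 20 = 22
Feed A = 400 * 2 / 22 = 36.36 kg
Feed B = 400 * 20 / 22 = 363.64 kg

36.36 kg


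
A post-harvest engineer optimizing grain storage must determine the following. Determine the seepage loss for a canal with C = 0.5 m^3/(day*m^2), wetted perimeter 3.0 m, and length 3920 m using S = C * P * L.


S = C * P * L
  = 0.5 * 3.0 * 3920
  = 5880 m^3/day


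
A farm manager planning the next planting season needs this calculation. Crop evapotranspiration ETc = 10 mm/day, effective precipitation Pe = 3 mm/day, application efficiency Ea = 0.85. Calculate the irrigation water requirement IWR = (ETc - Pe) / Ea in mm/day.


IWR = (ETc - Pe) / Ea
    = (10 - 3) / 0.85
    = 7 / 0.85
    = 8.24 mm/day


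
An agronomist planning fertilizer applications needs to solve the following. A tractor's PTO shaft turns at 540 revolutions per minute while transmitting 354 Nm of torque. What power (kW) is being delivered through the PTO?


P = 2*pi*n*T / 60000
  = 2*pi * 540 * 354 / 60000
  = 1201093.70 / 60000
  = 20.02 kW


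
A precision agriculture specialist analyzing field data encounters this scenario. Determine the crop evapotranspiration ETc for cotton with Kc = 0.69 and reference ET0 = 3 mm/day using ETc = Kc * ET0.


ETc = Kc * ET0
    = 0.69 * 3
    = 2.07 mm/day


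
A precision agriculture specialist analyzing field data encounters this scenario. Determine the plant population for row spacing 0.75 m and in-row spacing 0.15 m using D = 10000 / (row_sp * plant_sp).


D = 10000 / (row_sp * plant_sp)
  = 10000 / (0.75 * 0.15)
  = 10000 / 0.1125
  = 88888.89 plants/ha


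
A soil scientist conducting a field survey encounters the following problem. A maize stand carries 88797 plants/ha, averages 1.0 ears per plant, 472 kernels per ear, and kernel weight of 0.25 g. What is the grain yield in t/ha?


Y = density * ears * kernels * kw
  = 88797 * 1.0 * 472 * 0.25 g/ha
  = 10478046 g/ha
  = 10478.05 kg/ha = 10.48 t/ha


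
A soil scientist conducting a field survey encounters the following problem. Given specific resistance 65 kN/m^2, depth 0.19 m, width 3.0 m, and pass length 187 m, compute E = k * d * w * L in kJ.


E = k * d * w * L
  = 65 * 0.19 * 3.0 * 187
  = 6928.35 kJ


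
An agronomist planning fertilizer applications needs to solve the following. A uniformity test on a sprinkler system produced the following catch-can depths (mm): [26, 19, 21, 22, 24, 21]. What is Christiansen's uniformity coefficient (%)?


xbar = 133 / 6 = 22.167
sum|xi - xbar| = 11.333
CU = 100 * (1 - 11.333 / (6 * 22.167))
   = 100 * (1 - 0.0852)
   = 91.48%


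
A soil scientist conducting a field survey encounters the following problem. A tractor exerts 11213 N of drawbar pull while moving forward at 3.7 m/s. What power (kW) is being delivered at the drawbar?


P = F * v / 1000
  = 11213 * 3.7 / 1000
  = 41488.10 / 1000
  = 41.49 kW


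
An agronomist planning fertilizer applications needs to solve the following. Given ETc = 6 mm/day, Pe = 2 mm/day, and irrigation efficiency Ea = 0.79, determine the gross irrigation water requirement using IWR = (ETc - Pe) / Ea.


IWR = (ETc - Pe) / Ea
    = (6 - 2) / 0.79
    = 4 / 0.79
    = 5.06 mm/day


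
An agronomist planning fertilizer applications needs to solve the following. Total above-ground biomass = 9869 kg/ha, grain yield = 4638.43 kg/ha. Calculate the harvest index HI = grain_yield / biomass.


HI = grain_yield / biomass
   = 4638.43 / 9869
   = 0.47


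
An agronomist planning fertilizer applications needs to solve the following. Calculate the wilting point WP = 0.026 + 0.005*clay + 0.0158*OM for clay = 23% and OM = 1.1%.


WP = 0.026 + 0.005*23 + 0.0158*1.1
   = 0.026 + 0.1150 + 0.0174
   = 0.1584


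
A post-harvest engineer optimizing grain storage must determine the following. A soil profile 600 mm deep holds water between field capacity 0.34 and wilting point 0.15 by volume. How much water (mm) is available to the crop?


AW = (FC - WP) * D
   = (0.34 - 0.15) * 600
   = 0.19 * 600
   = 114 mm


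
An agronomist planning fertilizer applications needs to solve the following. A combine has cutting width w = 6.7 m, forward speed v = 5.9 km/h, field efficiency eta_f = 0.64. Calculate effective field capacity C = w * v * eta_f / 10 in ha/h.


C = w * v * eta_f / 10
  = 6.7 * 5.9 * 0.64 / 10
  = 25.30 / 10
  = 2.53 ha/h


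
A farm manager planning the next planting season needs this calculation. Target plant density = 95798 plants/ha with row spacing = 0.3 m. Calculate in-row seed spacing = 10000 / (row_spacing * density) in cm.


spacing = 10000 / (row_sp * density)
        = 10000 / (0.3 * 95798)
        = 10000 / 28739.40
        = 0.34795 m = 34.80 cm


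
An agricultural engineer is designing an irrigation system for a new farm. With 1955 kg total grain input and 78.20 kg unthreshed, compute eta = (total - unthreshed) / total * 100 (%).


eta = (total - unthreshed) / total * 100
    = (1955 - 78.20) / 1955 * 100
    = 1876.80 / 1955 * 100
    = 96%


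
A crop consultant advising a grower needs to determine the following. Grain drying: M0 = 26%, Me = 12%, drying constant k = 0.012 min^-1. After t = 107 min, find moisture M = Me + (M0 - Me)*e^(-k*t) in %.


M = Me + (M0 - Me) * e^(-k*t)
  = 12 + (26 - 12) * e^(-0.012*107)
  = 12 + 14 * e^(-1.284)
  = 12 + 14 * 0.27693
  = 12 + 3.8770
  = 15.88%


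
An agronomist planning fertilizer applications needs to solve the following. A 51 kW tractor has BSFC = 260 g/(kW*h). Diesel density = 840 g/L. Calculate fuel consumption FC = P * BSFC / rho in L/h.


FC = P * BSFC / rho_fuel
   = 51 * 260 / 840
   = 13260 / 840
   = 15.79 L/h


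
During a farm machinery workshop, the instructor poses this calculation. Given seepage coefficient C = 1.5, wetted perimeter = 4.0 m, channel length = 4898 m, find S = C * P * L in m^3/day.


S = C * P * L
  = 1.5 * 4.0 * 4898
  = 29388 m^3/day


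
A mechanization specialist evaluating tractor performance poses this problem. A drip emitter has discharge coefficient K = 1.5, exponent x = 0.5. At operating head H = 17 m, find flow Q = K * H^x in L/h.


Q = K * H^x
  = 1.5 * 17^0.5
  = 1.5 * 4.1231
  = 6.18 L/h


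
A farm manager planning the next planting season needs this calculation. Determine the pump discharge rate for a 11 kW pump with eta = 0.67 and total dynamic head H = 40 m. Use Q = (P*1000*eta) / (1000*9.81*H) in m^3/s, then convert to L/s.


Q = (P * 1000 * eta) / (rho * g * H)
  = (11 * 1000 * 0.67) / (1000 * 9.81 * 40)
  = 7370 / 392400
  = 0.01878 m^3/s = 18.78 L/s


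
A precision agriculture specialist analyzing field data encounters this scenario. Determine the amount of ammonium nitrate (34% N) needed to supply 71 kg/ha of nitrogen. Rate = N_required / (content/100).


Rate = N_required / (N_content / 100)
     = 71 / (34 / 100)
     = 71 / 0.34
     = 208.82 kg/ha


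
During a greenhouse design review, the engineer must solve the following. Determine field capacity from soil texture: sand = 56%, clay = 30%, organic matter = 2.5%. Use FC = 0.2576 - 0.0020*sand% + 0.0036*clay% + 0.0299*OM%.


FC = 0.2576 - 0.0020*56 + 0.0036*30 + 0.0299*2.5
   = 0.2576 - 0.1120 + 0.1080 + 0.0748
   = 0.3284


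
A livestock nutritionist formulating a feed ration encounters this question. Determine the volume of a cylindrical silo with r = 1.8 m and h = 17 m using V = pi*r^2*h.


V = pi * r^2 * h
  = pi * 1.8^2 * 17
  = pi * 3.24 * 17
  = 173.04 m^3


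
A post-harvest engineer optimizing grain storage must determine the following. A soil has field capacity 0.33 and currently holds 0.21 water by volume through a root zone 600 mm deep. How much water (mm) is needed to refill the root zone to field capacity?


SMD = (FC - theta) * D
    = (0.33 - 0.21) * 600
    = 0.120 * 600
    = 72 mm


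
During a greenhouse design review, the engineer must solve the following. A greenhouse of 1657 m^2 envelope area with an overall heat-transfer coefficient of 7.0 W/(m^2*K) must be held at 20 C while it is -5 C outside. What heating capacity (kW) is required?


dT = 20 - (-5) = 25 K
Q = U * A * dT
  = 7.0 * 1657 * 25
  = 289975 W = 289.98 kW


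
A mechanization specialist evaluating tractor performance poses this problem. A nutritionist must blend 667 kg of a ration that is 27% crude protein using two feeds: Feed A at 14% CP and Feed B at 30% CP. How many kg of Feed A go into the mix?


parts_A = CP_b - target = 30 - 27 = 3
parts_B = target - CP_a = 27 - 14 = 13
total_parts = 3 + 13 = 16
Feed A = 667 * 3 / 16 = 125.06 kg
Feed B = 667 * 13 / 16 = 541.94 kg

125.06 kg


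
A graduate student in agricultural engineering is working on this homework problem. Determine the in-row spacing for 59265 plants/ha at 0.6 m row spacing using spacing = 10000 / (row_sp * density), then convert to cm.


spacing = 10000 / (row_sp * density)
        = 10000 / (0.6 * 59265)
        = 10000 / 35559
        = 0.28122 m = 28.12 cm


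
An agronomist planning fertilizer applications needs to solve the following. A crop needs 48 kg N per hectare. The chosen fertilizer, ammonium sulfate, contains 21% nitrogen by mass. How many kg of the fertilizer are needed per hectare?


Rate = N_required / (N_content / 100)
     = 48 / (21 / 100)
     = 48 / 0.21
     = 228.57 kg/ha


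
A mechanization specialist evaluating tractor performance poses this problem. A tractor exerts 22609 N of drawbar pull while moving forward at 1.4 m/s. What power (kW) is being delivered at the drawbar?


P = F * v / 1000
  = 22609 * 1.4 / 1000
  = 31652.60 / 1000
  = 31.65 kW


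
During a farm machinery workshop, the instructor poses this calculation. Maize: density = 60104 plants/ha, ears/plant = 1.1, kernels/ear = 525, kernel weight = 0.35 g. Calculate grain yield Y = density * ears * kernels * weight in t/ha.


Y = density * ears * kernels * kw
  = 60104 * 1.1 * 525 * 0.35 g/ha
  = 12148521.00 g/ha
  = 12148.52 kg/ha = 12.15 t/ha


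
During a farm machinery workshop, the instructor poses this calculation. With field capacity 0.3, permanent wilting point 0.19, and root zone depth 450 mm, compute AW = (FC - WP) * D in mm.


AW = (FC - WP) * D
   = (0.3 - 0.19) * 450
   = 0.11 * 450
   = 49.50 mm


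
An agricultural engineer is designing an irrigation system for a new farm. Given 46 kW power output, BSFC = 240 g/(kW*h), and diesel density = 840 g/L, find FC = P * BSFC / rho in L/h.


FC = P * BSFC / rho_fuel
   = 46 * 240 / 840
   = 11040 / 840
   = 13.14 L/h


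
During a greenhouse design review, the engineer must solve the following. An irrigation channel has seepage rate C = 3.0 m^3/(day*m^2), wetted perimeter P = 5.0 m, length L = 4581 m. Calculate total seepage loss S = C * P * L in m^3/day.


S = C * P * L
  = 3.0 * 5.0 * 4581
  = 68715 m^3/day


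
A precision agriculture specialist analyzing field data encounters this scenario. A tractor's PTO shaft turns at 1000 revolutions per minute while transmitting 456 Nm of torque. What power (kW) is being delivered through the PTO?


P = 2*pi*n*T / 60000
  = 2*pi * 1000 * 456 / 60000
  = 2865132.50 / 60000
  = 47.75 kW
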